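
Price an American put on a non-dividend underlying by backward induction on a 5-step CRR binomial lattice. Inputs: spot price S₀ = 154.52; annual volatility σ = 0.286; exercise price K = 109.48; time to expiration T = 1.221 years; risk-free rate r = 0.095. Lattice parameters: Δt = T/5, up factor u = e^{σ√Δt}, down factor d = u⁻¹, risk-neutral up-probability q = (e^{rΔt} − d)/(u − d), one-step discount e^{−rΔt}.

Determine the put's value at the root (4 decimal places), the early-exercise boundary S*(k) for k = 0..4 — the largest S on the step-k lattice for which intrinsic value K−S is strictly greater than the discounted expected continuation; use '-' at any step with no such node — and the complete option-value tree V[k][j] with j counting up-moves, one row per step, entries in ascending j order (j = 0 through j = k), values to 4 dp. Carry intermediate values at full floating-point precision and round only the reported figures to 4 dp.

Δt=0.24420  u=1.15181  d=0.86820  q=0.54748  discount=0.97707
step 5 (expiry): payoffs max(K−S,0) = 33.2568 8.3579 0.0000 0.0000 0.0000 0.0000
step 4: (k=4,j=0): S=87.7944, (K−S)⁺=21.6856, hold=19.1750 ⇒ V=21.6856 exercise | (k=4,j=1): S=116.4731, (K−S)⁺=0.0000, hold=3.6953 ⇒ V=3.6953 continue | (k=4,j=2): S=154.5200, (K−S)⁺=0.0000, hold=0.0000 ⇒ V=0.0000 continue | (k=4,j=3): S=204.9952, (K−S)⁺=0.0000, hold=0.0000 ⇒ V=0.0000 continue | (k=4,j=4): S=271.9585, (K−S)⁺=0.0000, hold=0.0000 ⇒ V=0.0000 continue  boundary S*=87.7944
step 3: (k=3,j=0): S=101.1221, (K−S)⁺=8.3579, hold=11.5648 ⇒ V=11.5648 continue | (k=3,j=1): S=134.1545, (K−S)⁺=0.0000, hold=1.6339 ⇒ V=1.6339 continue | (k=3,j=2): S=177.9771, (K−S)⁺=0.0000, hold=0.0000 ⇒ V=0.0000 continue | (k=3,j=3): S=236.1148, (K−S)⁺=0.0000, hold=0.0000 ⇒ V=0.0000 continue  boundary S*=-
step 2: (k=2,j=0): S=116.4731, (K−S)⁺=0.0000, hold=5.9873 ⇒ V=5.9873 continue | (k=2,j=1): S=154.5200, (K−S)⁺=0.0000, hold=0.7224 ⇒ V=0.7224 continue | (k=2,j=2): S=204.9952, (K−S)⁺=0.0000, hold=0.0000 ⇒ V=0.0000 continue  boundary S*=-
step 1: (k=1,j=0): S=134.1545, (K−S)⁺=0.0000, hold=3.0336 ⇒ V=3.0336 continue | (k=1,j=1): S=177.9771, (K−S)⁺=0.0000, hold=0.3194 ⇒ V=0.3194 continue  boundary S*=-
step 0: (k=0,j=0): S=154.5200, (K−S)⁺=0.0000, hold=1.5122 ⇒ V=1.5122 continue  boundary S*=-

price = 1.5122
boundary = - - - - 87.7944
tree:
1.5122
3.0336 0.3194
5.9873 0.7224 0.0000
11.5648 1.6339 0.0000 0.0000
21.6856 3.6953 0.0000 0.0000 0.0000
33.2568 8.3579 0.0000 0.0000 0.0000 0.0000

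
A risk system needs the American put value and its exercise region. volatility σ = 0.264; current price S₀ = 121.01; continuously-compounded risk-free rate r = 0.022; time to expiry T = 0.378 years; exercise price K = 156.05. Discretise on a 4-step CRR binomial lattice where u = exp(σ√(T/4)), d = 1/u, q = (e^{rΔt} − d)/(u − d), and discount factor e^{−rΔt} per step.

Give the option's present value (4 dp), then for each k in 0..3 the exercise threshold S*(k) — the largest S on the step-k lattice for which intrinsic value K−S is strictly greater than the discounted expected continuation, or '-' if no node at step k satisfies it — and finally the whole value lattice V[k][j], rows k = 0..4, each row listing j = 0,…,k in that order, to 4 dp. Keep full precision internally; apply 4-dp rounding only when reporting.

Δt=0.09450, u=1.08454, d=0.92205, q=0.49253, disc=e^(-rΔt)=0.99792
k=4 terminal: V=max(K-S,0) → 68.5840 53.1702 35.0400 13.7148 0.0000
k=3: j=0 S=94.8603 intr=61.1897 cont=60.8656 V=61.1897[EX]; j=1 S=111.5773 intr=44.4727 cont=44.1486 V=44.4727[EX]; j=2 S=131.2402 intr=24.8098 cont=24.4857 V=24.8098[EX]; j=3 S=154.3682 intr=1.6818 cont=6.9454 V=6.9454[hold]  S*(3)=131.2402
k=2: j=0 S=102.8798 intr=53.1702 cont=52.8461 V=53.1702[EX]; j=1 S=121.0100 intr=35.0400 cont=34.7159 V=35.0400[EX]; j=2 S=142.3352 intr=13.7148 cont=15.9778 V=15.9778[hold]  S*(2)=121.0100
k=1: j=0 S=111.5773 intr=44.4727 cont=44.1486 V=44.4727[EX]; j=1 S=131.2402 intr=24.8098 cont=25.5980 V=25.5980[hold]  S*(1)=111.5773
k=0: j=0 S=121.0100 intr=35.0400 cont=35.1033 V=35.1033[hold]  S*(0)=-

price = 35.1033
boundary = - 111.5773 121.0100 131.2402
tree:
35.1033
44.4727 25.5980
53.1702 35.0400 15.9778
61.1897 44.4727 24.8098 6.9454
68.5840 53.1702 35.0400 13.7148 0.0000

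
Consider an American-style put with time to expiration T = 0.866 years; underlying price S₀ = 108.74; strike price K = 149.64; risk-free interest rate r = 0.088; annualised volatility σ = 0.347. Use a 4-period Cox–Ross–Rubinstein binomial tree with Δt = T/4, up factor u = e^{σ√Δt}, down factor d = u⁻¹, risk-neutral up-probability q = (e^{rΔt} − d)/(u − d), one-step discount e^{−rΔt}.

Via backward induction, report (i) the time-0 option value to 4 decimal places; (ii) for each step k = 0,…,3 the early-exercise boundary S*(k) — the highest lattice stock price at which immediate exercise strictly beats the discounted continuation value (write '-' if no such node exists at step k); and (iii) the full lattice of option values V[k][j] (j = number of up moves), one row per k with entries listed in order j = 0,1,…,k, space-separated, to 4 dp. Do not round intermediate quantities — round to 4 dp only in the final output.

params: Δt=0.21650 u=1.17522 d=0.85090 q=0.51903 e^(-rΔt)=0.98113
t_4 payoffs: 92.6355 70.9084 40.9000 0.0000 0.0000
t_3: node(3,0) S=66.9929 payoff=82.6471 vs cont=79.8231 → 82.6471 [stop]  node(3,1) S=92.5272 payoff=57.1128 vs cont=54.2889 → 57.1128 [stop]  node(3,2) S=127.7937 payoff=21.8463 vs cont=19.3004 → 21.8463 [stop]  node(3,3) S=176.5020 payoff=0.0000 vs cont=0.0000 → 0.0000 [wait]  ⇒ S*(3)=127.7937
t_2: node(2,0) S=78.7316 payoff=70.9084 vs cont=68.0844 → 70.9084 [stop]  node(2,1) S=108.7400 payoff=40.9000 vs cont=38.0760 → 40.9000 [stop]  node(2,2) S=150.1861 payoff=0.0000 vs cont=10.3091 → 10.3091 [wait]  ⇒ S*(2)=108.7400
t_1: node(1,0) S=92.5272 payoff=57.1128 vs cont=54.2889 → 57.1128 [stop]  node(1,1) S=127.7937 payoff=21.8463 vs cont=24.5502 → 24.5502 [wait]  ⇒ S*(1)=92.5272
t_0: node(0,0) S=108.7400 payoff=40.9000 vs cont=39.4530 → 40.9000 [stop]  ⇒ S*(0)=108.7400

price = 40.9000
boundary = 108.7400 92.5272 108.7400 127.7937
tree:
40.9000
57.1128 24.5502
70.9084 40.9000 10.3091
82.6471 57.1128 21.8463 0.0000
92.6355 70.9084 40.9000 0.0000 0.0000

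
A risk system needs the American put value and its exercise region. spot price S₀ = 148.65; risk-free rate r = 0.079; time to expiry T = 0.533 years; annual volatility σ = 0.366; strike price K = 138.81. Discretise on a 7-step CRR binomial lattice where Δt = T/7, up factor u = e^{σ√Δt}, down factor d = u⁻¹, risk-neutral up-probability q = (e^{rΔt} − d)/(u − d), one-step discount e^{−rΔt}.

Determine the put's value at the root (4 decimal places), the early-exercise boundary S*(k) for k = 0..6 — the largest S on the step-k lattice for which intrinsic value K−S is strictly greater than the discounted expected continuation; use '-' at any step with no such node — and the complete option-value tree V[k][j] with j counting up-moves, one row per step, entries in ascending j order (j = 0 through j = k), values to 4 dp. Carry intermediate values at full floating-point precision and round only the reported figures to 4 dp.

price = 8.9745
boundary = - - - - 99.2477 109.7947 121.4626
tree:
8.9745
13.7334 4.4095
20.3698 7.3820 1.5438
29.0733 12.0683 2.8692 0.2611
39.5623 19.1228 5.2866 0.5301 0.0000
49.0962 29.0153 9.6390 1.0766 0.0000 0.0000
57.7143 39.5623 17.3474 2.1862 0.0000 0.0000 0.0000
65.5044 49.0962 29.0153 4.4396 0.0000 0.0000 0.0000 0.0000

params: Δt=0.07614 u=1.10627 d=0.90394 q=0.50459 e^(-rΔt)=0.99400
t_7 payoffs: 65.5044 49.0962 29.0153 4.4396 0.0000 0.0000 0.0000 0.0000
t_6: node(6,0) S=81.0957 payoff=57.7143 vs cont=56.8818 → 57.7143 [stop]  node(6,1) S=99.2477 payoff=39.5623 vs cont=38.7299 → 39.5623 [stop]  node(6,2) S=121.4626 payoff=17.3474 vs cont=16.5149 → 17.3474 [stop]  node(6,3) S=148.6500 payoff=0.0000 vs cont=2.1862 → 2.1862 [wait]  node(6,4) S=181.9228 payoff=0.0000 vs cont=0.0000 → 0.0000 [wait]  node(6,5) S=222.6432 payoff=0.0000 vs cont=0.0000 → 0.0000 [wait]  node(6,6) S=272.4782 payoff=0.0000 vs cont=0.0000 → 0.0000 [wait]  ⇒ S*(6)=121.4626
t_5: node(5,0) S=89.7138 payoff=49.0962 vs cont=48.2637 → 49.0962 [stop]  node(5,1) S=109.7947 payoff=29.0153 vs cont=28.1828 → 29.0153 [stop]  node(5,2) S=134.3704 payoff=4.4396 vs cont=9.6390 → 9.6390 [wait]  node(5,3) S=164.4470 payoff=0.0000 vs cont=1.0766 → 1.0766 [wait]  node(5,4) S=201.2558 payoff=0.0000 vs cont=0.0000 → 0.0000 [wait]  node(5,5) S=246.3035 payoff=0.0000 vs cont=0.0000 → 0.0000 [wait]  ⇒ S*(5)=109.7947
t_4: node(4,0) S=99.2477 payoff=39.5623 vs cont=38.7299 → 39.5623 [stop]  node(4,1) S=121.4626 payoff=17.3474 vs cont=19.1228 → 19.1228 [wait]  node(4,2) S=148.6500 payoff=0.0000 vs cont=5.2866 → 5.2866 [wait]  node(4,3) S=181.9228 payoff=0.0000 vs cont=0.5301 → 0.5301 [wait]  node(4,4) S=222.6432 payoff=0.0000 vs cont=0.0000 → 0.0000 [wait]  ⇒ S*(4)=99.2477
t_3: node(3,0) S=109.7947 payoff=29.0153 vs cont=29.0733 → 29.0733 [wait]  node(3,1) S=134.3704 payoff=4.4396 vs cont=12.0683 → 12.0683 [wait]  node(3,2) S=164.4470 payoff=0.0000 vs cont=2.8692 → 2.8692 [wait]  node(3,3) S=201.2558 payoff=0.0000 vs cont=0.2611 → 0.2611 [wait]  ⇒ S*(3)=-
t_2: node(2,0) S=121.4626 payoff=17.3474 vs cont=20.3698 → 20.3698 [wait]  node(2,1) S=148.6500 payoff=0.0000 vs cont=7.3820 → 7.3820 [wait]  node(2,2) S=181.9228 payoff=0.0000 vs cont=1.5438 → 1.5438 [wait]  ⇒ S*(2)=-
t_1: node(1,0) S=134.3704 payoff=4.4396 vs cont=13.7334 → 13.7334 [wait]  node(1,1) S=164.4470 payoff=0.0000 vs cont=4.4095 → 4.4095 [wait]  ⇒ S*(1)=-
t_0: node(0,0) S=148.6500 payoff=0.0000 vs cont=8.9745 → 8.9745 [wait]  ⇒ S*(0)=-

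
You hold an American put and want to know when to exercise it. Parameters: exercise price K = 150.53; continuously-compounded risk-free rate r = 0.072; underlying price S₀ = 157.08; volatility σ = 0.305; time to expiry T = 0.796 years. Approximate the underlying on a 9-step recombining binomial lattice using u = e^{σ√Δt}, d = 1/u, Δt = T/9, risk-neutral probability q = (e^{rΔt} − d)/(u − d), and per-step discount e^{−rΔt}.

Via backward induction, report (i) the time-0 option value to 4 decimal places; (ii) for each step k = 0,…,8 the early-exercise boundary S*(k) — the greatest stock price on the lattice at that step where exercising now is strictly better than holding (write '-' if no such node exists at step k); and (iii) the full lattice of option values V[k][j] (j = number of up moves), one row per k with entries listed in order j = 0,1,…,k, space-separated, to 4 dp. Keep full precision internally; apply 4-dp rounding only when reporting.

price = 10.7547
boundary = - - - - 109.2820 119.6580 109.2820 119.6580 131.0192
tree:
10.7547
15.7756 6.1130
22.4853 9.5899 2.8819
31.0187 14.6487 4.8976 1.0005
41.2480 21.6753 8.1475 1.8672 0.1886
50.7242 30.8720 13.1976 3.4455 0.3893 0.0000
59.3787 41.2480 20.6556 6.2680 0.8037 0.0000 0.0000
67.2828 50.7242 30.8720 11.1953 1.6592 0.0000 0.0000 0.0000
74.5015 59.3787 41.2480 19.5108 3.4252 0.0000 0.0000 0.0000 0.0000
81.0942 67.2828 50.7242 30.8720 7.0710 0.0000 0.0000 0.0000 0.0000 0.0000

Δt=0.08844, u=1.09495, d=0.91329, q=0.51251, disc=e^(-rΔt)=0.99365
k=9 terminal: V=max(K-S,0) → 81.0942 67.2828 50.7242 30.8720 7.0710 0.0000 0.0000 0.0000 0.0000 0.0000
k=8: j=0 S=76.0285 intr=74.5015 cont=73.5459 V=74.5015[EX]; j=1 S=91.1513 intr=59.3787 cont=58.4232 V=59.3787[EX]; j=2 S=109.2820 intr=41.2480 cont=40.2924 V=41.2480[EX]; j=3 S=131.0192 intr=19.5108 cont=18.5553 V=19.5108[EX]; j=4 S=157.0800 intr=0.0000 cont=3.4252 V=3.4252[hold]; j=5 S=188.3246 intr=0.0000 cont=0.0000 V=0.0000[hold]; j=6 S=225.7839 intr=0.0000 cont=0.0000 V=0.0000[hold]; j=7 S=270.6943 intr=0.0000 cont=0.0000 V=0.0000[hold]; j=8 S=324.5377 intr=0.0000 cont=0.0000 V=0.0000[hold]  S*(8)=131.0192
k=7: j=0 S=83.2472 intr=67.2828 cont=66.3273 V=67.2828[EX]; j=1 S=99.8058 intr=50.7242 cont=49.7687 V=50.7242[EX]; j=2 S=119.6580 intr=30.8720 cont=29.9165 V=30.8720[EX]; j=3 S=143.4590 intr=7.0710 cont=11.1953 V=11.1953[hold]; j=4 S=171.9942 intr=0.0000 cont=1.6592 V=1.6592[hold]; j=5 S=206.2054 intr=0.0000 cont=0.0000 V=0.0000[hold]; j=6 S=247.2214 intr=0.0000 cont=0.0000 V=0.0000[hold]; j=7 S=296.3959 intr=0.0000 cont=0.0000 V=0.0000[hold]  S*(7)=119.6580
k=6: j=0 S=91.1513 intr=59.3787 cont=58.4232 V=59.3787[EX]; j=1 S=109.2820 intr=41.2480 cont=40.2924 V=41.2480[EX]; j=2 S=131.0192 intr=19.5108 cont=20.6556 V=20.6556[hold]; j=3 S=157.0800 intr=0.0000 cont=6.2680 V=6.2680[hold]; j=4 S=188.3246 intr=0.0000 cont=0.8037 V=0.8037[hold]; j=5 S=225.7839 intr=0.0000 cont=0.0000 V=0.0000[hold]; j=6 S=270.6943 intr=0.0000 cont=0.0000 V=0.0000[hold]  S*(6)=109.2820
k=5: j=0 S=99.8058 intr=50.7242 cont=49.7687 V=50.7242[EX]; j=1 S=119.6580 intr=30.8720 cont=30.4995 V=30.8720[EX]; j=2 S=143.4590 intr=7.0710 cont=13.1976 V=13.1976[hold]; j=3 S=171.9942 intr=0.0000 cont=3.4455 V=3.4455[hold]; j=4 S=206.2054 intr=0.0000 cont=0.3893 V=0.3893[hold]; j=5 S=247.2214 intr=0.0000 cont=0.0000 V=0.0000[hold]  S*(5)=119.6580
k=4: j=0 S=109.2820 intr=41.2480 cont=40.2924 V=41.2480[EX]; j=1 S=131.0192 intr=19.5108 cont=21.6753 V=21.6753[hold]; j=2 S=157.0800 intr=0.0000 cont=8.1475 V=8.1475[hold]; j=3 S=188.3246 intr=0.0000 cont=1.8672 V=1.8672[hold]; j=4 S=225.7839 intr=0.0000 cont=0.1886 V=0.1886[hold]  S*(4)=109.2820
k=3: j=0 S=119.6580 intr=30.8720 cont=31.0187 V=31.0187[hold]; j=1 S=143.4590 intr=7.0710 cont=14.6487 V=14.6487[hold]; j=2 S=171.9942 intr=0.0000 cont=4.8976 V=4.8976[hold]; j=3 S=206.2054 intr=0.0000 cont=1.0005 V=1.0005[hold]  S*(3)=-
k=2: j=0 S=131.0192 intr=19.5108 cont=22.4853 V=22.4853[hold]; j=1 S=157.0800 intr=0.0000 cont=9.5899 V=9.5899[hold]; j=2 S=188.3246 intr=0.0000 cont=2.8819 V=2.8819[hold]  S*(2)=-
k=1: j=0 S=143.4590 intr=7.0710 cont=15.7756 V=15.7756[hold]; j=1 S=171.9942 intr=0.0000 cont=6.1130 V=6.1130[hold]  S*(1)=-
k=0: j=0 S=157.0800 intr=0.0000 cont=10.7547 V=10.7547[hold]  S*(0)=-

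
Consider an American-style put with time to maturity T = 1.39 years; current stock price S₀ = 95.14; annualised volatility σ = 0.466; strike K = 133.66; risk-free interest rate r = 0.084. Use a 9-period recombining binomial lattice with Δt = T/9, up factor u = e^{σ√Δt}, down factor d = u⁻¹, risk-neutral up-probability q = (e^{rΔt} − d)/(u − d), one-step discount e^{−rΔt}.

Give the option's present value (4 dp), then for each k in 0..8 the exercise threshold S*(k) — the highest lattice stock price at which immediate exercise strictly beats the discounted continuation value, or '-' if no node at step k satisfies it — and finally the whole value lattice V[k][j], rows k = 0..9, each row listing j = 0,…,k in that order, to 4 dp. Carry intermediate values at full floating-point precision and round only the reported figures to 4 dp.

price = 42.1435
boundary = - 79.2188 65.9620 79.2188 65.9620 79.2188 65.9620 79.2188 95.1400
tree:
42.1435
54.4412 30.4570
67.6980 41.3447 19.9278
78.7364 54.4412 28.8047 11.2122
87.9275 67.6980 40.3302 17.5669 4.8917
95.5806 78.7364 54.4412 26.7065 8.5148 1.2480
101.9530 87.9275 67.6980 39.0813 14.5281 2.4780 0.0000
107.2590 95.5806 78.7364 54.4412 24.1233 4.9204 0.0000 0.0000
111.6771 101.9530 87.9275 67.6980 38.5200 9.7699 0.0000 0.0000 0.0000
115.3558 107.2590 95.5806 78.7364 54.4412 19.3991 0.0000 0.0000 0.0000 0.0000

Δt=0.15444, u=1.20098, d=0.83266, q=0.48980, disc=e^(-rΔt)=0.98711
k=9 terminal: V=max(K-S,0) → 115.3558 107.2590 95.5806 78.7364 54.4412 19.3991 0.0000 0.0000 0.0000 0.0000
k=8: j=0 S=21.9829 intr=111.6771 cont=109.9542 V=111.6771[EX]; j=1 S=31.7070 intr=101.9530 cont=100.2302 V=101.9530[EX]; j=2 S=45.7325 intr=87.9275 cont=86.2047 V=87.9275[EX]; j=3 S=65.9620 intr=67.6980 cont=65.9752 V=67.6980[EX]; j=4 S=95.1400 intr=38.5200 cont=36.7972 V=38.5200[EX]; j=5 S=137.2247 intr=0.0000 cont=9.7699 V=9.7699[hold]; j=6 S=197.9255 intr=0.0000 cont=0.0000 V=0.0000[hold]; j=7 S=285.4769 intr=0.0000 cont=0.0000 V=0.0000[hold]; j=8 S=411.7564 intr=0.0000 cont=0.0000 V=0.0000[hold]  S*(8)=95.1400
k=7: j=0 S=26.4010 intr=107.2590 cont=105.5362 V=107.2590[EX]; j=1 S=38.0794 intr=95.5806 cont=93.8578 V=95.5806[EX]; j=2 S=54.9236 intr=78.7364 cont=77.0136 V=78.7364[EX]; j=3 S=79.2188 intr=54.4412 cont=52.7183 V=54.4412[EX]; j=4 S=114.2609 intr=19.3991 cont=24.1233 V=24.1233[hold]; j=5 S=164.8038 intr=0.0000 cont=4.9204 V=4.9204[hold]; j=6 S=237.7039 intr=0.0000 cont=0.0000 V=0.0000[hold]; j=7 S=342.8512 intr=0.0000 cont=0.0000 V=0.0000[hold]  S*(7)=79.2188
k=6: j=0 S=31.7070 intr=101.9530 cont=100.2302 V=101.9530[EX]; j=1 S=45.7325 intr=87.9275 cont=86.2047 V=87.9275[EX]; j=2 S=65.9620 intr=67.6980 cont=65.9752 V=67.6980[EX]; j=3 S=95.1400 intr=38.5200 cont=39.0813 V=39.0813[hold]; j=4 S=137.2247 intr=0.0000 cont=14.5281 V=14.5281[hold]; j=5 S=197.9255 intr=0.0000 cont=2.4780 V=2.4780[hold]; j=6 S=285.4769 intr=0.0000 cont=0.0000 V=0.0000[hold]  S*(6)=65.9620
k=5: j=0 S=38.0794 intr=95.5806 cont=93.8578 V=95.5806[EX]; j=1 S=54.9236 intr=78.7364 cont=77.0136 V=78.7364[EX]; j=2 S=79.2188 intr=54.4412 cont=52.9897 V=54.4412[EX]; j=3 S=114.2609 intr=19.3991 cont=26.7065 V=26.7065[hold]; j=4 S=164.8038 intr=0.0000 cont=8.5148 V=8.5148[hold]; j=5 S=237.7039 intr=0.0000 cont=1.2480 V=1.2480[hold]  S*(5)=79.2188
k=4: j=0 S=45.7325 intr=87.9275 cont=86.2047 V=87.9275[EX]; j=1 S=65.9620 intr=67.6980 cont=65.9752 V=67.6980[EX]; j=2 S=95.1400 intr=38.5200 cont=40.3302 V=40.3302[hold]; j=3 S=137.2247 intr=0.0000 cont=17.5669 V=17.5669[hold]; j=4 S=197.9255 intr=0.0000 cont=4.8917 V=4.8917[hold]  S*(4)=65.9620
k=3: j=0 S=54.9236 intr=78.7364 cont=77.0136 V=78.7364[EX]; j=1 S=79.2188 intr=54.4412 cont=53.5935 V=54.4412[EX]; j=2 S=114.2609 intr=19.3991 cont=28.8047 V=28.8047[hold]; j=3 S=164.8038 intr=0.0000 cont=11.2122 V=11.2122[hold]  S*(3)=79.2188
k=2: j=0 S=65.9620 intr=67.6980 cont=65.9752 V=67.6980[EX]; j=1 S=95.1400 intr=38.5200 cont=41.3447 V=41.3447[hold]; j=2 S=137.2247 intr=0.0000 cont=19.9278 V=19.9278[hold]  S*(2)=65.9620
k=1: j=0 S=79.2188 intr=54.4412 cont=54.0840 V=54.4412[EX]; j=1 S=114.2609 intr=19.3991 cont=30.4570 V=30.4570[hold]  S*(1)=79.2188
k=0: j=0 S=95.1400 intr=38.5200 cont=42.1435 V=42.1435[hold]  S*(0)=-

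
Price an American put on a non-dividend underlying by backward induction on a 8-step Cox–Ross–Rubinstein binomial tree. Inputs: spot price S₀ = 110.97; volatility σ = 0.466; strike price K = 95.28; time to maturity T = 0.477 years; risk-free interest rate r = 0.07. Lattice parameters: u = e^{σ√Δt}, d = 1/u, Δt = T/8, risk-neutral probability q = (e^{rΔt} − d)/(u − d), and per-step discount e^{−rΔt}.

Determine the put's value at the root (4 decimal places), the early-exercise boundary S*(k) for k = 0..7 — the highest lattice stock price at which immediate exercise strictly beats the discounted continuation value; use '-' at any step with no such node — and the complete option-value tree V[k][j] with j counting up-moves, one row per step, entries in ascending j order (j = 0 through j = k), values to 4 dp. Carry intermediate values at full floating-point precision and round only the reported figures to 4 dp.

price = 6.0788
boundary = - - - - - 62.8226 70.3937 78.8773
tree:
6.0788
9.0596 3.0273
13.1476 4.8806 1.1236
18.4887 7.6990 1.9880 0.2332
25.0442 11.8214 3.4727 0.4591 0.0000
32.4574 17.5399 5.9685 0.9039 0.0000 0.0000
39.2142 24.8863 10.0410 1.7795 0.0000 0.0000 0.0000
45.2443 32.4574 16.4027 3.5033 0.0000 0.0000 0.0000 0.0000
50.6258 39.2142 24.8863 6.8968 0.0000 0.0000 0.0000 0.0000 0.0000

params: Δt=0.05962 u=1.12052 d=0.89245 q=0.48992 e^(-rΔt)=0.99583
t_8 payoffs: 50.6258 39.2142 24.8863 6.8968 0.0000 0.0000 0.0000 0.0000 0.0000
t_7: node(7,0) S=50.0357 payoff=45.2443 vs cont=44.8474 → 45.2443 [stop]  node(7,1) S=62.8226 payoff=32.4574 vs cont=32.0605 → 32.4574 [stop]  node(7,2) S=78.8773 payoff=16.4027 vs cont=16.0059 → 16.4027 [stop]  node(7,3) S=99.0348 payoff=0.0000 vs cont=3.5033 → 3.5033 [wait]  node(7,4) S=124.3436 payoff=0.0000 vs cont=0.0000 → 0.0000 [wait]  node(7,5) S=156.1203 payoff=0.0000 vs cont=0.0000 → 0.0000 [wait]  node(7,6) S=196.0176 payoff=0.0000 vs cont=0.0000 → 0.0000 [wait]  node(7,7) S=246.1110 payoff=0.0000 vs cont=0.0000 → 0.0000 [wait]  ⇒ S*(7)=78.8773
t_6: node(6,0) S=56.0658 payoff=39.2142 vs cont=38.8173 → 39.2142 [stop]  node(6,1) S=70.3937 payoff=24.8863 vs cont=24.4894 → 24.8863 [stop]  node(6,2) S=88.3832 payoff=6.8968 vs cont=10.0410 → 10.0410 [wait]  node(6,3) S=110.9700 payoff=0.0000 vs cont=1.7795 → 1.7795 [wait]  node(6,4) S=139.3290 payoff=0.0000 vs cont=0.0000 → 0.0000 [wait]  node(6,5) S=174.9352 payoff=0.0000 vs cont=0.0000 → 0.0000 [wait]  node(6,6) S=219.6408 payoff=0.0000 vs cont=0.0000 → 0.0000 [wait]  ⇒ S*(6)=70.3937
t_5: node(5,0) S=62.8226 payoff=32.4574 vs cont=32.0605 → 32.4574 [stop]  node(5,1) S=78.8773 payoff=16.4027 vs cont=17.5399 → 17.5399 [wait]  node(5,2) S=99.0348 payoff=0.0000 vs cont=5.9685 → 5.9685 [wait]  node(5,3) S=124.3436 payoff=0.0000 vs cont=0.9039 → 0.9039 [wait]  node(5,4) S=156.1203 payoff=0.0000 vs cont=0.0000 → 0.0000 [wait]  node(5,5) S=196.0176 payoff=0.0000 vs cont=0.0000 → 0.0000 [wait]  ⇒ S*(5)=62.8226
t_4: node(4,0) S=70.3937 payoff=24.8863 vs cont=25.0442 → 25.0442 [wait]  node(4,1) S=88.3832 payoff=6.8968 vs cont=11.8214 → 11.8214 [wait]  node(4,2) S=110.9700 payoff=0.0000 vs cont=3.4727 → 3.4727 [wait]  node(4,3) S=139.3290 payoff=0.0000 vs cont=0.4591 → 0.4591 [wait]  node(4,4) S=174.9352 payoff=0.0000 vs cont=0.0000 → 0.0000 [wait]  ⇒ S*(4)=-
t_3: node(3,0) S=78.8773 payoff=16.4027 vs cont=18.4887 → 18.4887 [wait]  node(3,1) S=99.0348 payoff=0.0000 vs cont=7.6990 → 7.6990 [wait]  node(3,2) S=124.3436 payoff=0.0000 vs cont=1.9880 → 1.9880 [wait]  node(3,3) S=156.1203 payoff=0.0000 vs cont=0.2332 → 0.2332 [wait]  ⇒ S*(3)=-
t_2: node(2,0) S=88.3832 payoff=6.8968 vs cont=13.1476 → 13.1476 [wait]  node(2,1) S=110.9700 payoff=0.0000 vs cont=4.8806 → 4.8806 [wait]  node(2,2) S=139.3290 payoff=0.0000 vs cont=1.1236 → 1.1236 [wait]  ⇒ S*(2)=-
t_1: node(1,0) S=99.0348 payoff=0.0000 vs cont=9.0596 → 9.0596 [wait]  node(1,1) S=124.3436 payoff=0.0000 vs cont=3.0273 → 3.0273 [wait]  ⇒ S*(1)=-
t_0: node(0,0) S=110.9700 payoff=0.0000 vs cont=6.0788 → 6.0788 [wait]  ⇒ S*(0)=-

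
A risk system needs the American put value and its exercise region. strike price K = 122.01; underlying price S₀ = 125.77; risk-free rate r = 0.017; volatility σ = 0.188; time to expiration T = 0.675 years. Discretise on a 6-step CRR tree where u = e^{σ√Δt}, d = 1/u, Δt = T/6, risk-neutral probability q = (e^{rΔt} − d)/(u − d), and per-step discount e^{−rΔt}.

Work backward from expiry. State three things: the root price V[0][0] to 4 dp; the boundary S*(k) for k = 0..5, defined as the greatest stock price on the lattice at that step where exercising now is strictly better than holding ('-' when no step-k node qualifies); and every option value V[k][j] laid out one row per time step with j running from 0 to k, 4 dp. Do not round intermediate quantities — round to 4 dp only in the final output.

price = 5.4643
boundary = - - - - 97.7317 104.0929
tree:
5.4643
8.4415 2.5009
12.5928 4.3128 0.6943
17.9755 7.2455 1.3897 0.0000
24.2783 11.7268 2.7814 0.0000 0.0000
30.2507 17.9171 5.5669 0.0000 0.0000 0.0000
35.8581 24.2783 11.1420 0.0000 0.0000 0.0000 0.0000

Δt=0.11250, u=1.06509, d=0.93889, q=0.49941, disc=e^(-rΔt)=0.99809
k=6 terminal: V=max(K-S,0) → 35.8581 24.2783 11.1420 0.0000 0.0000 0.0000 0.0000
k=5: j=0 S=91.7593 intr=30.2507 cont=30.0175 V=30.2507[EX]; j=1 S=104.0929 intr=17.9171 cont=17.6840 V=17.9171[EX]; j=2 S=118.0842 intr=3.9258 cont=5.5669 V=5.5669[hold]; j=3 S=133.9561 intr=0.0000 cont=0.0000 V=0.0000[hold]; j=4 S=151.9613 intr=0.0000 cont=0.0000 V=0.0000[hold]; j=5 S=172.3867 intr=0.0000 cont=0.0000 V=0.0000[hold]  S*(5)=104.0929
k=4: j=0 S=97.7317 intr=24.2783 cont=24.0451 V=24.2783[EX]; j=1 S=110.8680 intr=11.1420 cont=11.7268 V=11.7268[hold]; j=2 S=125.7700 intr=0.0000 cont=2.7814 V=2.7814[hold]; j=3 S=142.6750 intr=0.0000 cont=0.0000 V=0.0000[hold]; j=4 S=161.8522 intr=0.0000 cont=0.0000 V=0.0000[hold]  S*(4)=97.7317
k=3: j=0 S=104.0929 intr=17.9171 cont=17.9755 V=17.9755[hold]; j=1 S=118.0842 intr=3.9258 cont=7.2455 V=7.2455[hold]; j=2 S=133.9561 intr=0.0000 cont=1.3897 V=1.3897[hold]; j=3 S=151.9613 intr=0.0000 cont=0.0000 V=0.0000[hold]  S*(3)=-
k=2: j=0 S=110.8680 intr=11.1420 cont=12.5928 V=12.5928[hold]; j=1 S=125.7700 intr=0.0000 cont=4.3128 V=4.3128[hold]; j=2 S=142.6750 intr=0.0000 cont=0.6943 V=0.6943[hold]  S*(2)=-
k=1: j=0 S=118.0842 intr=3.9258 cont=8.4415 V=8.4415[hold]; j=1 S=133.9561 intr=0.0000 cont=2.5009 V=2.5009[hold]  S*(1)=-
k=0: j=0 S=125.7700 intr=0.0000 cont=5.4643 V=5.4643[hold]  S*(0)=-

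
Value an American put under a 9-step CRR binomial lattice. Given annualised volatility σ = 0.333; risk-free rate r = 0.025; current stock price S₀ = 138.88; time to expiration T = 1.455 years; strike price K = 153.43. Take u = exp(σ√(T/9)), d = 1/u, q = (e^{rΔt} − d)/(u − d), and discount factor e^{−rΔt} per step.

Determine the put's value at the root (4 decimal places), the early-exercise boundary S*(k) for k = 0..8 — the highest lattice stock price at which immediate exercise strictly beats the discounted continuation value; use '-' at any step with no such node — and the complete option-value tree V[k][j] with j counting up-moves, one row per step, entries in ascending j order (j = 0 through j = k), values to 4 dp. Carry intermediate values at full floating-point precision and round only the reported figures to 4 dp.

price = 28.3647
boundary = - - - 92.9382 81.2916 92.9382 106.2534 92.9382 106.2534
tree:
28.3647
37.6703 18.5888
48.5296 26.3007 10.4457
60.4918 36.0642 16.0146 4.5405
72.1384 47.6863 23.8599 7.7063 1.1718
82.3255 60.4918 34.3064 12.8183 2.2697 0.0000
91.2360 72.1384 47.1766 20.7441 4.3966 0.0000 0.0000
99.0299 82.3255 60.4918 32.2686 8.5163 0.0000 0.0000 0.0000
105.8470 91.2360 72.1384 47.1766 16.4963 0.0000 0.0000 0.0000 0.0000
111.8099 99.0299 82.3255 60.4918 31.9538 0.0000 0.0000 0.0000 0.0000 0.0000

params: Δt=0.16167 u=1.14327 d=0.87468 q=0.48166 e^(-rΔt)=0.99597
t_9 payoffs: 111.8099 99.0299 82.3255 60.4918 31.9538 0.0000 0.0000 0.0000 0.0000 0.0000
t_8: node(8,0) S=47.5830 payoff=105.8470 vs cont=105.2282 → 105.8470 [stop]  node(8,1) S=62.1940 payoff=91.2360 vs cont=90.6171 → 91.2360 [stop]  node(8,2) S=81.2916 payoff=72.1384 vs cont=71.5196 → 72.1384 [stop]  node(8,3) S=106.2534 payoff=47.1766 vs cont=46.5578 → 47.1766 [stop]  node(8,4) S=138.8800 payoff=14.5500 vs cont=16.4963 → 16.4963 [wait]  node(8,5) S=181.5251 payoff=0.0000 vs cont=0.0000 → 0.0000 [wait]  node(8,6) S=237.2651 payoff=0.0000 vs cont=0.0000 → 0.0000 [wait]  node(8,7) S=310.1208 payoff=0.0000 vs cont=0.0000 → 0.0000 [wait]  node(8,8) S=405.3480 payoff=0.0000 vs cont=0.0000 → 0.0000 [wait]  ⇒ S*(8)=106.2534
t_7: node(7,0) S=54.4001 payoff=99.0299 vs cont=98.4110 → 99.0299 [stop]  node(7,1) S=71.1045 payoff=82.3255 vs cont=81.7066 → 82.3255 [stop]  node(7,2) S=92.9382 payoff=60.4918 vs cont=59.8730 → 60.4918 [stop]  node(7,3) S=121.4762 payoff=31.9538 vs cont=32.2686 → 32.2686 [wait]  node(7,4) S=158.7772 payoff=0.0000 vs cont=8.5163 → 8.5163 [wait]  node(7,5) S=207.5321 payoff=0.0000 vs cont=0.0000 → 0.0000 [wait]  node(7,6) S=271.2579 payoff=0.0000 vs cont=0.0000 → 0.0000 [wait]  node(7,7) S=354.5516 payoff=0.0000 vs cont=0.0000 → 0.0000 [wait]  ⇒ S*(7)=92.9382
t_6: node(6,0) S=62.1940 payoff=91.2360 vs cont=90.6171 → 91.2360 [stop]  node(6,1) S=81.2916 payoff=72.1384 vs cont=71.5196 → 72.1384 [stop]  node(6,2) S=106.2534 payoff=47.1766 vs cont=46.7088 → 47.1766 [stop]  node(6,3) S=138.8800 payoff=14.5500 vs cont=20.7441 → 20.7441 [wait]  node(6,4) S=181.5251 payoff=0.0000 vs cont=4.3966 → 4.3966 [wait]  node(6,5) S=237.2651 payoff=0.0000 vs cont=0.0000 → 0.0000 [wait]  node(6,6) S=310.1208 payoff=0.0000 vs cont=0.0000 → 0.0000 [wait]  ⇒ S*(6)=106.2534
t_5: node(5,0) S=71.1045 payoff=82.3255 vs cont=81.7066 → 82.3255 [stop]  node(5,1) S=92.9382 payoff=60.4918 vs cont=59.8730 → 60.4918 [stop]  node(5,2) S=121.4762 payoff=31.9538 vs cont=34.3064 → 34.3064 [wait]  node(5,3) S=158.7772 payoff=0.0000 vs cont=12.8183 → 12.8183 [wait]  node(5,4) S=207.5321 payoff=0.0000 vs cont=2.2697 → 2.2697 [wait]  node(5,5) S=271.2579 payoff=0.0000 vs cont=0.0000 → 0.0000 [wait]  ⇒ S*(5)=92.9382
t_4: node(4,0) S=81.2916 payoff=72.1384 vs cont=71.5196 → 72.1384 [stop]  node(4,1) S=106.2534 payoff=47.1766 vs cont=47.6863 → 47.6863 [wait]  node(4,2) S=138.8800 payoff=14.5500 vs cont=23.8599 → 23.8599 [wait]  node(4,3) S=181.5251 payoff=0.0000 vs cont=7.7063 → 7.7063 [wait]  node(4,4) S=237.2651 payoff=0.0000 vs cont=1.1718 → 1.1718 [wait]  ⇒ S*(4)=81.2916
t_3: node(3,0) S=92.9382 payoff=60.4918 vs cont=60.1175 → 60.4918 [stop]  node(3,1) S=121.4762 payoff=31.9538 vs cont=36.0642 → 36.0642 [wait]  node(3,2) S=158.7772 payoff=0.0000 vs cont=16.0146 → 16.0146 [wait]  node(3,3) S=207.5321 payoff=0.0000 vs cont=4.5405 → 4.5405 [wait]  ⇒ S*(3)=92.9382
t_2: node(2,0) S=106.2534 payoff=47.1766 vs cont=48.5296 → 48.5296 [wait]  node(2,1) S=138.8800 payoff=14.5500 vs cont=26.3007 → 26.3007 [wait]  node(2,2) S=181.5251 payoff=0.0000 vs cont=10.4457 → 10.4457 [wait]  ⇒ S*(2)=-
t_1: node(1,0) S=121.4762 payoff=31.9538 vs cont=37.6703 → 37.6703 [wait]  node(1,1) S=158.7772 payoff=0.0000 vs cont=18.5888 → 18.5888 [wait]  ⇒ S*(1)=-
t_0: node(0,0) S=138.8800 payoff=14.5500 vs cont=28.3647 → 28.3647 [wait]  ⇒ S*(0)=-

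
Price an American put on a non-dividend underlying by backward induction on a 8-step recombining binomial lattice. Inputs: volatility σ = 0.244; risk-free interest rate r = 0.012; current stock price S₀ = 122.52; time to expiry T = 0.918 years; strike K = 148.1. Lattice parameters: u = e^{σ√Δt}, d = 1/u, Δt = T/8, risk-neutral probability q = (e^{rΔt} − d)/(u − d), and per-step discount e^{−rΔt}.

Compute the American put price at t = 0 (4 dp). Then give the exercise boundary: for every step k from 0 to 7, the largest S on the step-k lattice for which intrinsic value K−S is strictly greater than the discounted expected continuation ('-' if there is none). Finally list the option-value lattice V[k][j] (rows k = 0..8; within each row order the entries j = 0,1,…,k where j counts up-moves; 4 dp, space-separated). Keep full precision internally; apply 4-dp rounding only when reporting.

price = 28.3662
boundary = - - 103.8519 95.6132 103.8519 112.8004 122.5200 133.0771
tree:
28.3662
35.9941 20.4328
44.2481 27.4246 13.1453
52.4868 35.5276 18.9895 7.0427
60.0719 44.2481 26.4666 11.1881 2.7076
67.0552 52.4868 35.2996 17.2619 4.8390 0.4762
73.4845 60.0719 44.2481 25.5800 8.5721 0.9308 0.0000
79.4038 67.0552 52.4868 35.2996 15.0229 1.8194 0.0000 0.0000
84.8536 73.4845 60.0719 44.2481 25.5800 3.5561 0.0000 0.0000 0.0000

Δt=0.11475, u=1.08617, d=0.92067, q=0.48767, disc=e^(-rΔt)=0.99862
k=8 terminal: V=max(K-S,0) → 84.8536 73.4845 60.0719 44.2481 25.5800 3.5561 0.0000 0.0000 0.0000
k=7: j=0 S=68.6962 intr=79.4038 cont=79.2001 V=79.4038[EX]; j=1 S=81.0448 intr=67.0552 cont=66.8514 V=67.0552[EX]; j=2 S=95.6132 intr=52.4868 cont=52.2830 V=52.4868[EX]; j=3 S=112.8004 intr=35.2996 cont=35.0958 V=35.2996[EX]; j=4 S=133.0771 intr=15.0229 cont=14.8191 V=15.0229[EX]; j=5 S=156.9987 intr=0.0000 cont=1.8194 V=1.8194[hold]; j=6 S=185.2204 intr=0.0000 cont=0.0000 V=0.0000[hold]; j=7 S=218.5151 intr=0.0000 cont=0.0000 V=0.0000[hold]  S*(7)=133.0771
k=6: j=0 S=74.6155 intr=73.4845 cont=73.2808 V=73.4845[EX]; j=1 S=88.0281 intr=60.0719 cont=59.8681 V=60.0719[EX]; j=2 S=103.8519 intr=44.2481 cont=44.0444 V=44.2481[EX]; j=3 S=122.5200 intr=25.5800 cont=25.3762 V=25.5800[EX]; j=4 S=144.5439 intr=3.5561 cont=8.5721 V=8.5721[hold]; j=5 S=170.5267 intr=0.0000 cont=0.9308 V=0.9308[hold]; j=6 S=201.1802 intr=0.0000 cont=0.0000 V=0.0000[hold]  S*(6)=122.5200
k=5: j=0 S=81.0448 intr=67.0552 cont=66.8514 V=67.0552[EX]; j=1 S=95.6132 intr=52.4868 cont=52.2830 V=52.4868[EX]; j=2 S=112.8004 intr=35.2996 cont=35.0958 V=35.2996[EX]; j=3 S=133.0771 intr=15.0229 cont=17.2619 V=17.2619[hold]; j=4 S=156.9987 intr=0.0000 cont=4.8390 V=4.8390[hold]; j=5 S=185.2204 intr=0.0000 cont=0.4762 V=0.4762[hold]  S*(5)=112.8004
k=4: j=0 S=88.0281 intr=60.0719 cont=59.8681 V=60.0719[EX]; j=1 S=103.8519 intr=44.2481 cont=44.0444 V=44.2481[EX]; j=2 S=122.5200 intr=25.5800 cont=26.4666 V=26.4666[hold]; j=3 S=144.5439 intr=3.5561 cont=11.1881 V=11.1881[hold]; j=4 S=170.5267 intr=0.0000 cont=2.7076 V=2.7076[hold]  S*(4)=103.8519
k=3: j=0 S=95.6132 intr=52.4868 cont=52.2830 V=52.4868[EX]; j=1 S=112.8004 intr=35.2996 cont=35.5276 V=35.5276[hold]; j=2 S=133.0771 intr=15.0229 cont=18.9895 V=18.9895[hold]; j=3 S=156.9987 intr=0.0000 cont=7.0427 V=7.0427[hold]  S*(3)=95.6132
k=2: j=0 S=103.8519 intr=44.2481 cont=44.1554 V=44.2481[EX]; j=1 S=122.5200 intr=25.5800 cont=27.4246 V=27.4246[hold]; j=2 S=144.5439 intr=3.5561 cont=13.1453 V=13.1453[hold]  S*(2)=103.8519
k=1: j=0 S=112.8004 intr=35.2996 cont=35.9941 V=35.9941[hold]; j=1 S=133.0771 intr=15.0229 cont=20.4328 V=20.4328[hold]  S*(1)=-
k=0: j=0 S=122.5200 intr=25.5800 cont=28.3662 V=28.3662[hold]  S*(0)=-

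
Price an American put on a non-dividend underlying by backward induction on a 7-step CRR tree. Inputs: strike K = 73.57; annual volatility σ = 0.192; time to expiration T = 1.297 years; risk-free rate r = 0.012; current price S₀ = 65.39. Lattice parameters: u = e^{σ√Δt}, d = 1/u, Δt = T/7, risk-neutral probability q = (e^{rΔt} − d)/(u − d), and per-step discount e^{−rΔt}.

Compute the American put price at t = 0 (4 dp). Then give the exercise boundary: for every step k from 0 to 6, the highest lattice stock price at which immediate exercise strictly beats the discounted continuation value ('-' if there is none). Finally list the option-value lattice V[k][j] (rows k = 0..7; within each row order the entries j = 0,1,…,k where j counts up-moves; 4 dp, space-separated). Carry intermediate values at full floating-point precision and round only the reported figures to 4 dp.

price = 10.4577
boundary = - - 55.4276 51.0309 55.4276 60.2031 65.3900
tree:
10.4577
14.0211 6.8374
18.1424 9.8427 3.7751
22.5391 13.6617 5.9566 1.5470
26.5870 18.1424 9.1117 2.7363 0.3300
30.3139 22.5391 13.3669 4.7733 0.6521 0.0000
33.7451 26.5870 18.1424 8.1800 1.2885 0.0000 0.0000
36.9041 30.3139 22.5391 13.3669 2.5462 0.0000 0.0000 0.0000

params: Δt=0.18529 u=1.08616 d=0.92068 q=0.49280 e^(-rΔt)=0.99778
t_7 payoffs: 36.9041 30.3139 22.5391 13.3669 2.5462 0.0000 0.0000 0.0000
t_6: node(6,0) S=39.8249 payoff=33.7451 vs cont=33.5817 → 33.7451 [stop]  node(6,1) S=46.9830 payoff=26.5870 vs cont=26.4236 → 26.5870 [stop]  node(6,2) S=55.4276 payoff=18.1424 vs cont=17.9790 → 18.1424 [stop]  node(6,3) S=65.3900 payoff=8.1800 vs cont=8.0166 → 8.1800 [stop]  node(6,4) S=77.1430 payoff=0.0000 vs cont=1.2885 → 1.2885 [wait]  node(6,5) S=91.0086 payoff=0.0000 vs cont=0.0000 → 0.0000 [wait]  node(6,6) S=107.3662 payoff=0.0000 vs cont=0.0000 → 0.0000 [wait]  ⇒ S*(6)=65.3900
t_5: node(5,0) S=43.2561 payoff=30.3139 vs cont=30.1505 → 30.3139 [stop]  node(5,1) S=51.0309 payoff=22.5391 vs cont=22.3757 → 22.5391 [stop]  node(5,2) S=60.2031 payoff=13.3669 vs cont=13.2035 → 13.3669 [stop]  node(5,3) S=71.0238 payoff=2.5462 vs cont=4.7733 → 4.7733 [wait]  node(5,4) S=83.7895 payoff=0.0000 vs cont=0.6521 → 0.6521 [wait]  node(5,5) S=98.8496 payoff=0.0000 vs cont=0.0000 → 0.0000 [wait]  ⇒ S*(5)=60.2031
t_4: node(4,0) S=46.9830 payoff=26.5870 vs cont=26.4236 → 26.5870 [stop]  node(4,1) S=55.4276 payoff=18.1424 vs cont=17.9790 → 18.1424 [stop]  node(4,2) S=65.3900 payoff=8.1800 vs cont=9.1117 → 9.1117 [wait]  node(4,3) S=77.1430 payoff=0.0000 vs cont=2.7363 → 2.7363 [wait]  node(4,4) S=91.0086 payoff=0.0000 vs cont=0.3300 → 0.3300 [wait]  ⇒ S*(4)=55.4276
t_3: node(3,0) S=51.0309 payoff=22.5391 vs cont=22.3757 → 22.5391 [stop]  node(3,1) S=60.2031 payoff=13.3669 vs cont=13.6617 → 13.6617 [wait]  node(3,2) S=71.0238 payoff=2.5462 vs cont=5.9566 → 5.9566 [wait]  node(3,3) S=83.7895 payoff=0.0000 vs cont=1.5470 → 1.5470 [wait]  ⇒ S*(3)=51.0309
t_2: node(2,0) S=55.4276 payoff=18.1424 vs cont=18.1239 → 18.1424 [stop]  node(2,1) S=65.3900 payoff=8.1800 vs cont=9.8427 → 9.8427 [wait]  node(2,2) S=77.1430 payoff=0.0000 vs cont=3.7751 → 3.7751 [wait]  ⇒ S*(2)=55.4276
t_1: node(1,0) S=60.2031 payoff=13.3669 vs cont=14.0211 → 14.0211 [wait]  node(1,1) S=71.0238 payoff=2.5462 vs cont=6.8374 → 6.8374 [wait]  ⇒ S*(1)=-
t_0: node(0,0) S=65.3900 payoff=8.1800 vs cont=10.4577 → 10.4577 [wait]  ⇒ S*(0)=-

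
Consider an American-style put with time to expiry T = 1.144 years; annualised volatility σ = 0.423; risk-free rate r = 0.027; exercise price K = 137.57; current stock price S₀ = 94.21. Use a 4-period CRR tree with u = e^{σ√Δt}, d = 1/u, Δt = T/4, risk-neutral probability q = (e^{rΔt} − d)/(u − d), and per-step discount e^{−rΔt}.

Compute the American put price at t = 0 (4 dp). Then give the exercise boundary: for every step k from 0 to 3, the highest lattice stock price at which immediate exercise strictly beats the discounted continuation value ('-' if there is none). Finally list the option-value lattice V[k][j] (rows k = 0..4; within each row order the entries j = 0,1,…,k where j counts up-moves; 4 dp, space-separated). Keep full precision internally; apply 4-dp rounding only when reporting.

price = 46.7774
boundary = - 75.1368 59.9250 75.1368
tree:
46.7774
62.4332 29.2359
77.6450 44.0207 12.4189
89.7770 62.4332 23.2053 0.0000
99.4529 77.6450 43.3600 0.0000 0.0000

params: Δt=0.28600 u=1.25385 d=0.79755 q=0.46067 e^(-rΔt)=0.99231
t_4 payoffs: 99.4529 77.6450 43.3600 0.0000 0.0000
t_3: node(3,0) S=47.7930 payoff=89.7770 vs cont=88.7188 → 89.7770 [stop]  node(3,1) S=75.1368 payoff=62.4332 vs cont=61.3750 → 62.4332 [stop]  node(3,2) S=118.1249 payoff=19.4451 vs cont=23.2053 → 23.2053 [wait]  node(3,3) S=185.7078 payoff=0.0000 vs cont=0.0000 → 0.0000 [wait]  ⇒ S*(3)=75.1368
t_2: node(2,0) S=59.9250 payoff=77.6450 vs cont=76.5867 → 77.6450 [stop]  node(2,1) S=94.2100 payoff=43.3600 vs cont=44.0207 → 44.0207 [wait]  node(2,2) S=148.1105 payoff=0.0000 vs cont=12.4189 → 12.4189 [wait]  ⇒ S*(2)=59.9250
t_1: node(1,0) S=75.1368 payoff=62.4332 vs cont=61.6770 → 62.4332 [stop]  node(1,1) S=118.1249 payoff=19.4451 vs cont=29.2359 → 29.2359 [wait]  ⇒ S*(1)=75.1368
t_0: node(0,0) S=94.2100 payoff=43.3600 vs cont=46.7774 → 46.7774 [wait]  ⇒ S*(0)=-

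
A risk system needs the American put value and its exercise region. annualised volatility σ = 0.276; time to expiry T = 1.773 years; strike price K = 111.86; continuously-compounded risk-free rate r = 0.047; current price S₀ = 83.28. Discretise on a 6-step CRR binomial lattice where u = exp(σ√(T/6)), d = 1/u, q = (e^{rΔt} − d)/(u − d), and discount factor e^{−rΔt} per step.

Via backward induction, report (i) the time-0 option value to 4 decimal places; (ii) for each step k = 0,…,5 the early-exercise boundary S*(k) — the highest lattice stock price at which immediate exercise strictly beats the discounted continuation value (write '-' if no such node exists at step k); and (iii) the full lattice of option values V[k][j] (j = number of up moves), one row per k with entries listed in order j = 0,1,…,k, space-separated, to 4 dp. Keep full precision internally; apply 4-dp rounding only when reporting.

price = 28.9890
boundary = - 71.6774 83.2800 71.6774 83.2800 96.7608
tree:
28.9890
40.1826 18.9876
50.1688 28.5800 10.2559
58.7636 40.1826 17.5096 3.5405
66.1611 50.1688 28.5800 7.3115 0.0000
72.5279 58.7636 40.1826 15.0992 0.0000 0.0000
78.0077 66.1611 50.1688 28.5800 0.0000 0.0000 0.0000

Δt=0.29550  u=1.16187  d=0.86068  q=0.50900  discount=0.98621
step 6 (expiry): payoffs max(K−S,0) = 78.0077 66.1611 50.1688 28.5800 0.0000 0.0000 0.0000
step 5: (k=5,j=0): S=39.3321, (K−S)⁺=72.5279, hold=70.9850 ⇒ V=72.5279 exercise | (k=5,j=1): S=53.0964, (K−S)⁺=58.7636, hold=57.2208 ⇒ V=58.7636 exercise | (k=5,j=2): S=71.6774, (K−S)⁺=40.1826, hold=38.6398 ⇒ V=40.1826 exercise | (k=5,j=3): S=96.7608, (K−S)⁺=15.0992, hold=13.8394 ⇒ V=15.0992 exercise | (k=5,j=4): S=130.6221, (K−S)⁺=0.0000, hold=0.0000 ⇒ V=0.0000 continue | (k=5,j=5): S=176.3332, (K−S)⁺=0.0000, hold=0.0000 ⇒ V=0.0000 continue  boundary S*=96.7608
step 4: (k=4,j=0): S=45.6989, (K−S)⁺=66.1611, hold=64.6182 ⇒ V=66.1611 exercise | (k=4,j=1): S=61.6912, (K−S)⁺=50.1688, hold=48.6259 ⇒ V=50.1688 exercise | (k=4,j=2): S=83.2800, (K−S)⁺=28.5800, hold=27.0372 ⇒ V=28.5800 exercise | (k=4,j=3): S=112.4237, (K−S)⁺=0.0000, hold=7.3115 ⇒ V=7.3115 continue | (k=4,j=4): S=151.7663, (K−S)⁺=0.0000, hold=0.0000 ⇒ V=0.0000 continue  boundary S*=83.2800
step 3: (k=3,j=0): S=53.0964, (K−S)⁺=58.7636, hold=57.2208 ⇒ V=58.7636 exercise | (k=3,j=1): S=71.6774, (K−S)⁺=40.1826, hold=38.6398 ⇒ V=40.1826 exercise | (k=3,j=2): S=96.7608, (K−S)⁺=15.0992, hold=17.5096 ⇒ V=17.5096 continue | (k=3,j=3): S=130.6221, (K−S)⁺=0.0000, hold=3.5405 ⇒ V=3.5405 continue  boundary S*=71.6774
step 2: (k=2,j=0): S=61.6912, (K−S)⁺=50.1688, hold=48.6259 ⇒ V=50.1688 exercise | (k=2,j=1): S=83.2800, (K−S)⁺=28.5800, hold=28.2471 ⇒ V=28.5800 exercise | (k=2,j=2): S=112.4237, (K−S)⁺=0.0000, hold=10.2559 ⇒ V=10.2559 continue  boundary S*=83.2800
step 1: (k=1,j=0): S=71.6774, (K−S)⁺=40.1826, hold=38.6398 ⇒ V=40.1826 exercise | (k=1,j=1): S=96.7608, (K−S)⁺=15.0992, hold=18.9876 ⇒ V=18.9876 continue  boundary S*=71.6774
step 0: (k=0,j=0): S=83.2800, (K−S)⁺=28.5800, hold=28.9890 ⇒ V=28.9890 continue  boundary S*=-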